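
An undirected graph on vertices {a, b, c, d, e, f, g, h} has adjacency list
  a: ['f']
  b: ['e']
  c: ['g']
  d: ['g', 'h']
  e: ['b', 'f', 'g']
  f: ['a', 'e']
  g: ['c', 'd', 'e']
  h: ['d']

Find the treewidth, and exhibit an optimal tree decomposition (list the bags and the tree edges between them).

Each bag holds 2 vertices, so the decomposition has width 1, which upper-bounds the treewidth. Since G has at least one edge (e.g. e–f), it is not an edgeless graph, so tw(G) ≥ 1. Combining the bounds, tw(G) = 1.

Treewidth 1.
One optimal decomposition is:
Bags: B1 = {e, f}  B2 = {e, g}  B3 = {c, g}  B4 = {b, e}  B5 = {d, g}  B6 = {a, f}  B7 = {d, h}
Tree: B1–B2, B2–B3, B1–B4, B2–B5, B1–B6, B5–B7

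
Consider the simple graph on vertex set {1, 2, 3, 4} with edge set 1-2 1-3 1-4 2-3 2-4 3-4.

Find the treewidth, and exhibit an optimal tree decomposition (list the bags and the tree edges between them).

With just one bag of size 4, the width is 4 − 1 = 3, so tw(G) ≤ 3. On the other hand G contains the 4-clique {1, 2, 3, 4}. A clique must lie in a single bag of any decomposition, so no decomposition can have width below 3. Combining the bounds, tw(G) = 3.

Treewidth 3.
Bags: B1 = {1, 2, 3, 4}
Tree: (single bag)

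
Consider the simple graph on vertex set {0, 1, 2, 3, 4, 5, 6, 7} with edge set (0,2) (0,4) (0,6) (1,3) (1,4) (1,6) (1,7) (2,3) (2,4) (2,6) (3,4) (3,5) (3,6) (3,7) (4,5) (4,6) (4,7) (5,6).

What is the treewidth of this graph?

A width-3 tree decomposition is:
Bags: B1 = {2, 3, 4, 6}  B2 = {1, 3, 4, 6}  B3 = {1, 3, 4, 7}  B4 = {3, 4, 5, 6}  B5 = {0, 2, 4, 6}
Tree: B1–B2, B2–B3, B1–B4, B1–B5
Each bag holds 4 vertices, so the decomposition has width 3, which upper-bounds the treewidth. Conversely, {0, 2, 4, 6} is a clique of size 4, and the vertices of any clique must share a bag in every tree decomposition; so some bag has ≥ 4 vertices and tw(G) ≥ 3. Hence tw(G) = 3 exactly.

3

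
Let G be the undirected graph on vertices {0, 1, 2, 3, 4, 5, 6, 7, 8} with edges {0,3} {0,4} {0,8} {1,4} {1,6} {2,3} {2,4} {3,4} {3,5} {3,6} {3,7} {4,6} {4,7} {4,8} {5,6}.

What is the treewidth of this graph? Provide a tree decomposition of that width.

The largest bag has 3 vertices, giving width 2; this decomposition certifies tw(G) ≤ 2. On the other hand G contains the 3-clique {0, 4, 8}. A clique must lie in a single bag of any decomposition, so no decomposition can have width below 2. Therefore the treewidth is 2.

Treewidth 2.
Bags: B1 = {3, 4, 6}  B2 = {2, 3, 4}  B3 = {3, 5, 6}  B4 = {0, 3, 4}  B5 = {3, 4, 7}  B6 = {1, 4, 6}  B7 = {0, 4, 8}
Tree: B1–B2, B1–B3, B2–B4, B1–B5, B1–B6, B4–B7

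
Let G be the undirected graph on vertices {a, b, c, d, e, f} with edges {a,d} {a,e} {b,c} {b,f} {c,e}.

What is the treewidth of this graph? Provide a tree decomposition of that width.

The largest bag has 2 vertices, giving width 1; this decomposition certifies tw(G) ≤ 1. Any graph with an edge has treewidth ≥ 1, and G has the edge d–a. Hence tw(G) = 1 exactly.

Treewidth 1.
One optimal decomposition is:
Bags: B1 = {a, d}  B2 = {a, e}  B3 = {c, e}  B4 = {b, c}  B5 = {b, f}
Tree: B1–B2, B2–B3, B3–B4, B4–B5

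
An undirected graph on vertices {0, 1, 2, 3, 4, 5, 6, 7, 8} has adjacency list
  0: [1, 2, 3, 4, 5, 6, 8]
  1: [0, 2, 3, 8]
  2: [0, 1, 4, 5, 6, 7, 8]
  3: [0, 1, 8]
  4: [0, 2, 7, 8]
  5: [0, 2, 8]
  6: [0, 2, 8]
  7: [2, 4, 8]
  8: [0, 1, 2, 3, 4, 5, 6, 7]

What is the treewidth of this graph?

A width-3 tree decomposition is:
Bags: B1 = {0, 1, 2, 8}  B2 = {0, 2, 5, 8}  B3 = {0, 2, 6, 8}  B4 = {0, 2, 4, 8}  B5 = {2, 4, 7, 8}  B6 = {0, 1, 3, 8}
Tree: B1–B2, B2–B3, B2–B4, B4–B5, B1–B6
Each bag holds 4 vertices, so the decomposition has width 3, which upper-bounds the treewidth. Conversely, {0, 1, 2, 8} is a clique of size 4, and the vertices of any clique must share a bag in every tree decomposition; so some bag has ≥ 4 vertices and tw(G) ≥ 3. The upper and lower bounds meet at 3, so that is the treewidth.

3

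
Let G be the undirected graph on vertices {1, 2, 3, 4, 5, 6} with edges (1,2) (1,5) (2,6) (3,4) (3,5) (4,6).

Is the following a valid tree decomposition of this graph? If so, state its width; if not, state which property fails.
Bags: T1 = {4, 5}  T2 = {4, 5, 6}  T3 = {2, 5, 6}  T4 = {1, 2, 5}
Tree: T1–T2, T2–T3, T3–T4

A tree decomposition must satisfy three properties: every vertex lies in some bag; for every edge, both endpoints lie together in some bag; and for every vertex, the bags containing it form a connected subtree. Here vertex 3 appears in no bag, so the decomposition is invalid.

No — vertex 3 appears in no bag.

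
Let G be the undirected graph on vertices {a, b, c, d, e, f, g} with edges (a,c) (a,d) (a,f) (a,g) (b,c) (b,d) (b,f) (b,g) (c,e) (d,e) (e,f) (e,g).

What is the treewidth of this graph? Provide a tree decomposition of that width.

The largest bag has 4 vertices, giving width 3; this decomposition certifies tw(G) ≤ 3. For the lower bound: the 4 vertex sets {a,c}, {b,g}, {e}, {f} are disjoint, each induces a connected subgraph, and every pair is joined by at least one edge of G. Contracting each set to a single vertex therefore yields K_{4} as a minor, and since treewidth is minor-monotone, tw(G) ≥ tw(K_{4}) = 3. Combining the bounds, tw(G) = 3.

Treewidth 3.
Bags: B1 = {a, b, c, e}  B2 = {a, b, e, g}  B3 = {a, b, e, f}  B4 = {a, b, d, e}
Tree: B1–B2, B2–B3, B3–B4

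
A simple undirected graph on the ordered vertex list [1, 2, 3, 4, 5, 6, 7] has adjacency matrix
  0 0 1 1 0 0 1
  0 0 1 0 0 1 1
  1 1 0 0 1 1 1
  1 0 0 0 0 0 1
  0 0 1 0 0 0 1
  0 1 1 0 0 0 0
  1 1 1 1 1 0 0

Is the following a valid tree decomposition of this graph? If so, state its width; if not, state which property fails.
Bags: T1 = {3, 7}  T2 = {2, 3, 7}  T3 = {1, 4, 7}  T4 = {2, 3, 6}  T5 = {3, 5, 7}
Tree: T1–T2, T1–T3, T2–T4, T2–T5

A tree decomposition must satisfy three properties: every vertex lies in some bag; for every edge, both endpoints lie together in some bag; and for every vertex, the bags containing it form a connected subtree. Here edge (1,3) lies in no bag, so the decomposition is invalid.

No — edge (1,3) lies in no bag.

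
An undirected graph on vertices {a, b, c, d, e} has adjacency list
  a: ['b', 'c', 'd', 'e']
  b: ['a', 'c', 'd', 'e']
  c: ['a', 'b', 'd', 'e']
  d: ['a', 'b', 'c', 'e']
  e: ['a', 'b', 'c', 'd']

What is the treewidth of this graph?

4

A width-4 tree decomposition is:
Bags: B1 = {a, b, c, d, e}
Tree: (single bag)
With just one bag of size 5, the width is 5 − 1 = 4, so tw(G) ≤ 4. For the lower bound, the 5 vertices {a, b, c, d, e} are pairwise adjacent, and any tree decomposition puts a clique entirely inside one bag — forcing width ≥ 4. Hence tw(G) = 4 exactly.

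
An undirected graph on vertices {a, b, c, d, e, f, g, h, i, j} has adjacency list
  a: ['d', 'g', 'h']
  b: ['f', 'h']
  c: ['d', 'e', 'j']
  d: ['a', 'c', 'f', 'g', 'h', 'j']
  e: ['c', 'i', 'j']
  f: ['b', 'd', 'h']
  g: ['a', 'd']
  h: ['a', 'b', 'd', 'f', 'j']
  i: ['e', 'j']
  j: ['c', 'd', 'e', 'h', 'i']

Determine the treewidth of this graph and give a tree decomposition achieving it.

Each bag holds 3 vertices, so the decomposition has width 2, which upper-bounds the treewidth. On the other hand G contains the 3-clique {a, d, g}. A clique must lie in a single bag of any decomposition, so no decomposition can have width below 2. Therefore the treewidth is 2.

Treewidth 2.
Bags: B1 = {d, f, h}  B2 = {a, d, h}  B3 = {d, h, j}  B4 = {c, d, j}  B5 = {a, d, g}  B6 = {c, e, j}  B7 = {b, f, h}  B8 = {e, i, j}
Tree: B1–B2, B2–B3, B3–B4, B2–B5, B4–B6, B1–B7, B6–B8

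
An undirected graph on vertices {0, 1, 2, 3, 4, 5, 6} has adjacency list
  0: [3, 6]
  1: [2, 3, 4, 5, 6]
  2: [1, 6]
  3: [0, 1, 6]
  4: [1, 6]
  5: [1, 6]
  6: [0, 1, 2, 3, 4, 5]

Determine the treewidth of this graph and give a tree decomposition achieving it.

Each bag holds 3 vertices, so the decomposition has width 2, which upper-bounds the treewidth. Conversely, {0, 3, 6} is a clique of size 3, and the vertices of any clique must share a bag in every tree decomposition; so some bag has ≥ 3 vertices and tw(G) ≥ 2. Hence tw(G) = 2 exactly.

Treewidth 2.
Bags: B1 = {1, 2, 6}  B2 = {1, 3, 6}  B3 = {1, 4, 6}  B4 = {0, 3, 6}  B5 = {1, 5, 6}
Tree: B1–B2, B1–B3, B2–B4, B2–B5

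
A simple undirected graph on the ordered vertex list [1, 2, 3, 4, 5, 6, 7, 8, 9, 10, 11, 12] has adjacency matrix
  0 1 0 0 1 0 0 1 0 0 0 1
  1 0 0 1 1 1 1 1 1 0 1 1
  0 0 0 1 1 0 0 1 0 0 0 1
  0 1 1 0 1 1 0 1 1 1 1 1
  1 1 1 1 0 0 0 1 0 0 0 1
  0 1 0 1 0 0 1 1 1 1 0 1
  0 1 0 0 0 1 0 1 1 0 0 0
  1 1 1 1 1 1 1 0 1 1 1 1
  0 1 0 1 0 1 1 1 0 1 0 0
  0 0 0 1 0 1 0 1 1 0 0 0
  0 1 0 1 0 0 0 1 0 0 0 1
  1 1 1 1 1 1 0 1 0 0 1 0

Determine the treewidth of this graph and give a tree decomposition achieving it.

The largest bag has 5 vertices, giving width 4; this decomposition certifies tw(G) ≤ 4. Conversely, {4, 6, 8, 9, 10} is a clique of size 5, and the vertices of any clique must share a bag in every tree decomposition; so some bag has ≥ 5 vertices and tw(G) ≥ 4. The upper and lower bounds meet at 4, so that is the treewidth.

Treewidth 4.
One optimal decomposition is:
Bags: B1 = {2, 4, 6, 8, 12}  B2 = {2, 4, 6, 8, 9}  B3 = {2, 4, 5, 8, 12}  B4 = {2, 6, 7, 8, 9}  B5 = {4, 6, 8, 9, 10}  B6 = {1, 2, 5, 8, 12}  B7 = {3, 4, 5, 8, 12}  B8 = {2, 4, 8, 11, 12}
Tree: B1–B2, B1–B3, B2–B4, B2–B5, B3–B6, B3–B7, B3–B8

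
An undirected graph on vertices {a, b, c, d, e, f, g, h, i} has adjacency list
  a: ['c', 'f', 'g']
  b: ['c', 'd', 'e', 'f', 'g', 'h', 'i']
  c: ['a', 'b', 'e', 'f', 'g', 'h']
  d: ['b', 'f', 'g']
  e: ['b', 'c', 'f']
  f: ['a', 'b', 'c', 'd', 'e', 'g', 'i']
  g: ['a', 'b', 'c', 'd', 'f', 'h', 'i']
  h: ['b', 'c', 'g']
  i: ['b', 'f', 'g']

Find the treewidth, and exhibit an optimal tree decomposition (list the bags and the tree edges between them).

Every bag has size at most 4, so the width is 4 − 1 = 3 and tw(G) ≤ 3. For the lower bound, the 4 vertices {b, c, g, h} are pairwise adjacent, and any tree decomposition puts a clique entirely inside one bag — forcing width ≥ 3. Hence tw(G) = 3 exactly.

Treewidth 3.
One optimal decomposition is:
Bags: B1 = {b, f, g, i}  B2 = {b, d, f, g}  B3 = {b, c, f, g}  B4 = {b, c, e, f}  B5 = {b, c, g, h}  B6 = {a, c, f, g}
Tree: B1–B2, B2–B3, B3–B4, B3–B5, B3–B6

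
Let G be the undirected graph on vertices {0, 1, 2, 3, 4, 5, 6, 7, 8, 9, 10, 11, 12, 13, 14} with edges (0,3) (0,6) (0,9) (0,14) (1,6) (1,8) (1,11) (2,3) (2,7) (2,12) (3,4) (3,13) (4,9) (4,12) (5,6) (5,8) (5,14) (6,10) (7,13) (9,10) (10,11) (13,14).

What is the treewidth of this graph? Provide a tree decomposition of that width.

The largest bag has 4 vertices, giving width 3; this decomposition certifies tw(G) ≤ 3. For the lower bound: the 4 vertex sets {2,7,12}, {4}, {3}, {0,9,13,14} are disjoint, each induces a connected subgraph, and every pair is joined by at least one edge of G. Contracting each set to a single vertex therefore yields K_{4} as a minor, and since treewidth is minor-monotone, tw(G) ≥ tw(K_{4}) = 3. The upper and lower bounds meet at 3, so that is the treewidth.

Treewidth 3.
One such decomposition:
Bags: B1 = {2, 4, 7, 12}  B2 = {2, 3, 4, 7}  B3 = {3, 4, 7, 13}  B4 = {3, 4, 9, 13}  B5 = {0, 3, 9, 13}  B6 = {0, 9, 13, 14}  B7 = {0, 9, 10, 14}  B8 = {0, 6, 10, 14}  B9 = {5, 6, 10, 14}  B10 = {5, 6, 10, 11}  B11 = {1, 5, 6, 11}  B12 = {1, 5, 8, 11}
Tree: B1–B2, B2–B3, B3–B4, B4–B5, B5–B6, B6–B7, B7–B8, B8–B9, B9–B10, B10–B11, B11–B12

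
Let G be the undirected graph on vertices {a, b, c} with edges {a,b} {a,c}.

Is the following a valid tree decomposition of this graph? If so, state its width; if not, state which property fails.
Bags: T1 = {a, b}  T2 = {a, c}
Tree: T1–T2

Yes; width 1.

Every vertex of G appears in some bag (union = {a, b, c}); every edge is covered by a bag; and for each vertex v the set of bags containing v is connected in the bag tree. The decomposition is therefore valid. The largest bag has 2 vertices, so the width is 1.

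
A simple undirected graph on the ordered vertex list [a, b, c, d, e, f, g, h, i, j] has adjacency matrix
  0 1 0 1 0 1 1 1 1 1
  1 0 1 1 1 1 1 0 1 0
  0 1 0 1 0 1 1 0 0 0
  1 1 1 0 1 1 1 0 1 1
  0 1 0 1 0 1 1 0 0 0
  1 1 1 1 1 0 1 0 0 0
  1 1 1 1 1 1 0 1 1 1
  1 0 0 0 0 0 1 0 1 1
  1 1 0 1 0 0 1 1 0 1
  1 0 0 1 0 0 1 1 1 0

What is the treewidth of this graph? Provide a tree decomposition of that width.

Treewidth 4.
One optimal decomposition is:
Bags: B1 = {a, b, d, f, g}  B2 = {a, b, d, g, i}  B3 = {a, d, g, i, j}  B4 = {b, d, e, f, g}  B5 = {a, g, h, i, j}  B6 = {b, c, d, f, g}
Tree: B1–B2, B2–B3, B1–B4, B3–B5, B4–B6

Every bag has size at most 5, so the width is 5 − 1 = 4 and tw(G) ≤ 4. Conversely, {a, d, g, i, j} is a clique of size 5, and the vertices of any clique must share a bag in every tree decomposition; so some bag has ≥ 5 vertices and tw(G) ≥ 4. Combining the bounds, tw(G) = 4.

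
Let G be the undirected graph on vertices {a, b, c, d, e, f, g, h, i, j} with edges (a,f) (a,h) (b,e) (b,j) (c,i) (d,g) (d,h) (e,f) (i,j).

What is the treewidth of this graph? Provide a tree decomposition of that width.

The largest bag has 2 vertices, giving width 1; this decomposition certifies tw(G) ≤ 1. G has an edge, so its treewidth is at least 1. Therefore the treewidth is 1.

Treewidth 1.
Bags: B1 = {c, i}  B2 = {i, j}  B3 = {b, j}  B4 = {b, e}  B5 = {e, f}  B6 = {a, f}  B7 = {a, h}  B8 = {d, h}  B9 = {d, g}
Tree: B1–B2, B2–B3, B3–B4, B4–B5, B5–B6, B6–B7, B7–B8, B8–B9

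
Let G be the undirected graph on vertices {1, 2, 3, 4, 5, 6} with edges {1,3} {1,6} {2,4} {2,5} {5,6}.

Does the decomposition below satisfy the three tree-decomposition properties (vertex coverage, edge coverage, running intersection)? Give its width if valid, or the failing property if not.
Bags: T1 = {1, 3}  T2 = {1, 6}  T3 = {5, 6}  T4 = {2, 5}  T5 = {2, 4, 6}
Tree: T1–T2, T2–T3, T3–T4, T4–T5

A tree decomposition must satisfy three properties: every vertex lies in some bag; for every edge, both endpoints lie together in some bag; and for every vertex, the bags containing it form a connected subtree. Here bags containing vertex 6 are not connected in the tree, so the decomposition is invalid.

No — bags containing vertex 6 are not connected in the tree.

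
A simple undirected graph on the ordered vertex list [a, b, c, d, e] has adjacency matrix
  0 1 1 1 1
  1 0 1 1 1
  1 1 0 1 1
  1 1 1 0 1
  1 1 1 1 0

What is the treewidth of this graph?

4

A width-4 tree decomposition is:
Bags: B1 = {a, b, c, d, e}
Tree: (single bag)
With just one bag of size 5, the width is 5 − 1 = 4, so tw(G) ≤ 4. On the other hand G contains the 5-clique {a, b, c, d, e}. A clique must lie in a single bag of any decomposition, so no decomposition can have width below 4. Combining the bounds, tw(G) = 4.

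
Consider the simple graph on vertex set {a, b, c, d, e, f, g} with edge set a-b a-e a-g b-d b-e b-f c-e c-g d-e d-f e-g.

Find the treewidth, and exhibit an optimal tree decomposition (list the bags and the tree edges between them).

Every bag has size at most 3, so the width is 3 − 1 = 2 and tw(G) ≤ 2. For the lower bound, the 3 vertices {b, d, e} are pairwise adjacent, and any tree decomposition puts a clique entirely inside one bag — forcing width ≥ 2. Combining the bounds, tw(G) = 2.

Treewidth 2.
Bags: B1 = {b, d, e}  B2 = {a, b, e}  B3 = {b, d, f}  B4 = {a, e, g}  B5 = {c, e, g}
Tree: B1–B2, B1–B3, B2–B4, B4–B5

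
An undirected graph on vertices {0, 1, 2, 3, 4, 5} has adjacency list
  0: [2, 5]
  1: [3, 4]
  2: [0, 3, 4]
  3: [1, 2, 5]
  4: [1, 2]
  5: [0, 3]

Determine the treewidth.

2

A width-2 tree decomposition is:
Bags: B1 = {1, 2, 4}  B2 = {1, 2, 3}  B3 = {0, 2, 3}  B4 = {0, 3, 5}
Tree: B1–B2, B2–B3, B3–B4
Every bag has size at most 3, so the width is 3 − 1 = 2 and tw(G) ≤ 2. For the lower bound, G contains the cycle 4–1–3–2–4, so G is not a forest; only forests have treewidth ≤ 1, hence tw(G) ≥ 2. Hence tw(G) = 2 exactly.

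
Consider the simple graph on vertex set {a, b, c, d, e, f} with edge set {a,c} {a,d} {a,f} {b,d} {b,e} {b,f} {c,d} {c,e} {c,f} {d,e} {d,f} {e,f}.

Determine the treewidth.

3

A width-3 tree decomposition is:
Bags: B1 = {c, d, e, f}  B2 = {a, c, d, f}  B3 = {b, d, e, f}
Tree: B1–B2, B1–B3
Each bag holds 4 vertices, so the decomposition has width 3, which upper-bounds the treewidth. For the lower bound, the 4 vertices {c, d, e, f} are pairwise adjacent, and any tree decomposition puts a clique entirely inside one bag — forcing width ≥ 3. Therefore the treewidth is 3.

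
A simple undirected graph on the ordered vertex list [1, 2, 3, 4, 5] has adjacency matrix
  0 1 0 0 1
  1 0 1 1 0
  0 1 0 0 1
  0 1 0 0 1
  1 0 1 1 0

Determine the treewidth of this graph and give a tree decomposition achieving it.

Treewidth 2.
One such decomposition:
Bags: B1 = {2, 4, 5}  B2 = {1, 2, 5}  B3 = {2, 3, 5}
Tree: B1–B2, B2–B3

The largest bag has 3 vertices, giving width 2; this decomposition certifies tw(G) ≤ 2. For the lower bound, G contains the cycle 2–4–5–1–2, so G is not a forest; only forests have treewidth ≤ 1, hence tw(G) ≥ 2. The upper and lower bounds meet at 2, so that is the treewidth.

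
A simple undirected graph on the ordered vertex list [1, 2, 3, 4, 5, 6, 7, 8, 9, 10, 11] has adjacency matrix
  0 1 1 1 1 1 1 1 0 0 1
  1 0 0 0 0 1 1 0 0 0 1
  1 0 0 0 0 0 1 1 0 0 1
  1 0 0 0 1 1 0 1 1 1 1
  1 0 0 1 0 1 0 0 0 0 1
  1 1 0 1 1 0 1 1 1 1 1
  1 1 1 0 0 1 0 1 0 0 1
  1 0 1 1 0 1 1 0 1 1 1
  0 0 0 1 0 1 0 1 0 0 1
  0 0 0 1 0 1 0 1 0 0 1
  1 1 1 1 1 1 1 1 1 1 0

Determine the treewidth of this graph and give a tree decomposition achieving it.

The largest bag has 5 vertices, giving width 4; this decomposition certifies tw(G) ≤ 4. On the other hand G contains the 5-clique {1, 3, 7, 8, 11}. A clique must lie in a single bag of any decomposition, so no decomposition can have width below 4. Combining the bounds, tw(G) = 4.

Treewidth 4.
One such decomposition:
Bags: B1 = {1, 6, 7, 8, 11}  B2 = {1, 4, 6, 8, 11}  B3 = {4, 6, 8, 9, 11}  B4 = {4, 6, 8, 10, 11}  B5 = {1, 2, 6, 7, 11}  B6 = {1, 3, 7, 8, 11}  B7 = {1, 4, 5, 6, 11}
Tree: B1–B2, B2–B3, B3–B4, B1–B5, B1–B6, B2–B7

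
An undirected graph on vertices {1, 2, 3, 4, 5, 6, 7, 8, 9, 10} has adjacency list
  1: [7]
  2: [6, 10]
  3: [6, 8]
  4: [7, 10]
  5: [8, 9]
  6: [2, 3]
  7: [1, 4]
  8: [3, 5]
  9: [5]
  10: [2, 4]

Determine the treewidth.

A width-1 tree decomposition is:
Bags: B1 = {5, 9}  B2 = {5, 8}  B3 = {3, 8}  B4 = {3, 6}  B5 = {2, 6}  B6 = {2, 10}  B7 = {4, 10}  B8 = {4, 7}  B9 = {1, 7}
Tree: B1–B2, B2–B3, B3–B4, B4–B5, B5–B6, B6–B7, B7–B8, B8–B9
Each bag holds 2 vertices, so the decomposition has width 1, which upper-bounds the treewidth. G has an edge, so its treewidth is at least 1. Therefore the treewidth is 1.

1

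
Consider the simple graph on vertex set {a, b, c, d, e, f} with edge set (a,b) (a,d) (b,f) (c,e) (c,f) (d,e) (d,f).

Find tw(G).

2

A width-2 tree decomposition is:
Bags: B1 = {c, e, f}  B2 = {d, e, f}  B3 = {b, d, f}  B4 = {a, b, d}
Tree: B1–B2, B2–B3, B3–B4
The largest bag has 3 vertices, giving width 2; this decomposition certifies tw(G) ≤ 2. For the lower bound, G contains the cycle c–e–d–f–c, so G is not a forest; only forests have treewidth ≤ 1, hence tw(G) ≥ 2. Combining the bounds, tw(G) = 2.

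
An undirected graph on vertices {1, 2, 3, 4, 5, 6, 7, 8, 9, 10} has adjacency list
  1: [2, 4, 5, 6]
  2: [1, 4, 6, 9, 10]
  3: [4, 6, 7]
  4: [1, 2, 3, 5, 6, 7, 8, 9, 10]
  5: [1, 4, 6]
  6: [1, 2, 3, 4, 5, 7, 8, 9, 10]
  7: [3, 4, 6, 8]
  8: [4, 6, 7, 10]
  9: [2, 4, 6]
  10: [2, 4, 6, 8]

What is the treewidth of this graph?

A width-3 tree decomposition is:
Bags: B1 = {2, 4, 6, 10}  B2 = {1, 2, 4, 6}  B3 = {1, 4, 5, 6}  B4 = {4, 6, 8, 10}  B5 = {4, 6, 7, 8}  B6 = {2, 4, 6, 9}  B7 = {3, 4, 6, 7}
Tree: B1–B2, B2–B3, B1–B4, B4–B5, B2–B6, B5–B7
Every bag has size at most 4, so the width is 4 − 1 = 3 and tw(G) ≤ 3. For the lower bound, the 4 vertices {1, 2, 4, 6} are pairwise adjacent, and any tree decomposition puts a clique entirely inside one bag — forcing width ≥ 3. The upper and lower bounds meet at 3, so that is the treewidth.

3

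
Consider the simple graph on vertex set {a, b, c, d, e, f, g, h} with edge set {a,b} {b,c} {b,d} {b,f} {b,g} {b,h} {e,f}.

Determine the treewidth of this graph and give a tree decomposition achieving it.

Every bag has size at most 2, so the width is 2 − 1 = 1 and tw(G) ≤ 1. Since G has at least one edge (e.g. b–c), it is not an edgeless graph, so tw(G) ≥ 1. Therefore the treewidth is 1.

Treewidth 1.
One such decomposition:
Bags: B1 = {b, c}  B2 = {b, d}  B3 = {b, h}  B4 = {a, b}  B5 = {b, g}  B6 = {b, f}  B7 = {e, f}
Tree: B1–B2, B1–B3, B3–B4, B3–B5, B5–B6, B6–B7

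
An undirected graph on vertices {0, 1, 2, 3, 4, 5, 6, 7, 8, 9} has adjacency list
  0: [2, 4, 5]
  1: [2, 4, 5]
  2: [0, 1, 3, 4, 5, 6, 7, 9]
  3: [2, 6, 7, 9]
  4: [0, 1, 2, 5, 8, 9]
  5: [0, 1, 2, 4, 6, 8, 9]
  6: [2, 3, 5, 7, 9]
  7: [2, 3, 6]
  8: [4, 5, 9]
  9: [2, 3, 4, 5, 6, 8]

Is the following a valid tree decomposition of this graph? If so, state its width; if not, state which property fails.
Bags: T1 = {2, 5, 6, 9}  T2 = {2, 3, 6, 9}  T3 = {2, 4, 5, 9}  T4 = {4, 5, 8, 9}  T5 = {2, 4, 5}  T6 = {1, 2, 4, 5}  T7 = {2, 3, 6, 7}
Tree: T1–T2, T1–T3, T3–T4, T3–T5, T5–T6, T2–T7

A tree decomposition must satisfy three properties: every vertex lies in some bag; for every edge, both endpoints lie together in some bag; and for every vertex, the bags containing it form a connected subtree. Here vertex 0 appears in no bag, so the decomposition is invalid.

No — vertex 0 appears in no bag.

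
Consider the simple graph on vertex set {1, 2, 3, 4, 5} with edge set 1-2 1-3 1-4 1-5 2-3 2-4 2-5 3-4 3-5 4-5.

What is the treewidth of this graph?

4

A width-4 tree decomposition is:
Bags: B1 = {1, 2, 3, 4, 5}
Tree: (single bag)
With just one bag of size 5, the width is 5 − 1 = 4, so tw(G) ≤ 4. Conversely, {1, 2, 3, 4, 5} is a clique of size 5, and the vertices of any clique must share a bag in every tree decomposition; so some bag has ≥ 5 vertices and tw(G) ≥ 4. Combining the bounds, tw(G) = 4.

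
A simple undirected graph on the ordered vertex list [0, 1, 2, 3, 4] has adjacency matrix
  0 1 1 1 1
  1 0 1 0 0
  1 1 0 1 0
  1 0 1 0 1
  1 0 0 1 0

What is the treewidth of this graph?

A width-2 tree decomposition is:
Bags: B1 = {0, 2, 3}  B2 = {0, 3, 4}  B3 = {0, 1, 2}
Tree: B1–B2, B1–B3
Every bag has size at most 3, so the width is 3 − 1 = 2 and tw(G) ≤ 2. Conversely, {0, 1, 2} is a clique of size 3, and the vertices of any clique must share a bag in every tree decomposition; so some bag has ≥ 3 vertices and tw(G) ≥ 2. Combining the bounds, tw(G) = 2.

2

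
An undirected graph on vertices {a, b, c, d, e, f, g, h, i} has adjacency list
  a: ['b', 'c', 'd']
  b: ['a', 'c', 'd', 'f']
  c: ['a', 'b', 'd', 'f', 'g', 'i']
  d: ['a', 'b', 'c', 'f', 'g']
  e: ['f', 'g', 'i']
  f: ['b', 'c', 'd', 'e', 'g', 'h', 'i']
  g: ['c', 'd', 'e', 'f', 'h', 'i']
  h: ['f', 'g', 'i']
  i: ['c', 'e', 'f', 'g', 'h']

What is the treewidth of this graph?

3

A width-3 tree decomposition is:
Bags: B1 = {e, f, g, i}  B2 = {c, f, g, i}  B3 = {c, d, f, g}  B4 = {f, g, h, i}  B5 = {b, c, d, f}  B6 = {a, b, c, d}
Tree: B1–B2, B2–B3, B2–B4, B3–B5, B5–B6
Every bag has size at most 4, so the width is 4 − 1 = 3 and tw(G) ≤ 3. For the lower bound, the 4 vertices {a, b, c, d} are pairwise adjacent, and any tree decomposition puts a clique entirely inside one bag — forcing width ≥ 3. Hence tw(G) = 3 exactly.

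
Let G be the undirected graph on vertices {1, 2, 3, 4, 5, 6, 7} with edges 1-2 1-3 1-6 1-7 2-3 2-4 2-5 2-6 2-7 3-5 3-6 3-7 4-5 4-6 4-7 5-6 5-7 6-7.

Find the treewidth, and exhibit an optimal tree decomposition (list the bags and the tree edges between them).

Each bag holds 5 vertices, so the decomposition has width 4, which upper-bounds the treewidth. For the lower bound, the 5 vertices {1, 2, 3, 6, 7} are pairwise adjacent, and any tree decomposition puts a clique entirely inside one bag — forcing width ≥ 4. The upper and lower bounds meet at 4, so that is the treewidth.

Treewidth 4.
Bags: B1 = {2, 4, 5, 6, 7}  B2 = {2, 3, 5, 6, 7}  B3 = {1, 2, 3, 6, 7}
Tree: B1–B2, B2–B3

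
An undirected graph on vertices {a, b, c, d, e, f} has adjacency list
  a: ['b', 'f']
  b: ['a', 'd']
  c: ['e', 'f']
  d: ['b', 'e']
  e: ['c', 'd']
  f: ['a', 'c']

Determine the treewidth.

A width-2 tree decomposition is:
Bags: B1 = {c, d, e}  B2 = {b, c, d}  B3 = {a, b, c}  B4 = {a, c, f}
Tree: B1–B2, B2–B3, B3–B4
Each bag holds 3 vertices, so the decomposition has width 2, which upper-bounds the treewidth. For the lower bound, G contains the cycle c–e–d–b–a–f–c, so G is not a forest; only forests have treewidth ≤ 1, hence tw(G) ≥ 2. Hence tw(G) = 2 exactly.

2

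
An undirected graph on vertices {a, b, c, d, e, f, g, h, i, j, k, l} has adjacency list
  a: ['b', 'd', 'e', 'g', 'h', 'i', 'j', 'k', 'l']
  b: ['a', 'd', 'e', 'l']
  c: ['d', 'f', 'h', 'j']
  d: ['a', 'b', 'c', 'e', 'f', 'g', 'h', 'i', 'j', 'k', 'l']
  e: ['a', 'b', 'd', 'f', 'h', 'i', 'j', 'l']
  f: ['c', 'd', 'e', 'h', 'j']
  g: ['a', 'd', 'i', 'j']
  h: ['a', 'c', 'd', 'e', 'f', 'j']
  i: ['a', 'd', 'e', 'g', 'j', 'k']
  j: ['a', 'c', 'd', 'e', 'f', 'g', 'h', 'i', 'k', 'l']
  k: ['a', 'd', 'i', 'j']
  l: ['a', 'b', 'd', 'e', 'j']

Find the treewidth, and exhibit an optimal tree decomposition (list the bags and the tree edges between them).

Treewidth 4.
One such decomposition:
Bags: B1 = {a, d, e, j, l}  B2 = {a, b, d, e, l}  B3 = {a, d, e, i, j}  B4 = {a, d, e, h, j}  B5 = {a, d, i, j, k}  B6 = {d, e, f, h, j}  B7 = {c, d, f, h, j}  B8 = {a, d, g, i, j}
Tree: B1–B2, B1–B3, B1–B4, B3–B5, B4–B6, B6–B7, B3–B8

Each bag holds 5 vertices, so the decomposition has width 4, which upper-bounds the treewidth. For the lower bound, the 5 vertices {a, d, e, h, j} are pairwise adjacent, and any tree decomposition puts a clique entirely inside one bag — forcing width ≥ 4. Hence tw(G) = 4 exactly.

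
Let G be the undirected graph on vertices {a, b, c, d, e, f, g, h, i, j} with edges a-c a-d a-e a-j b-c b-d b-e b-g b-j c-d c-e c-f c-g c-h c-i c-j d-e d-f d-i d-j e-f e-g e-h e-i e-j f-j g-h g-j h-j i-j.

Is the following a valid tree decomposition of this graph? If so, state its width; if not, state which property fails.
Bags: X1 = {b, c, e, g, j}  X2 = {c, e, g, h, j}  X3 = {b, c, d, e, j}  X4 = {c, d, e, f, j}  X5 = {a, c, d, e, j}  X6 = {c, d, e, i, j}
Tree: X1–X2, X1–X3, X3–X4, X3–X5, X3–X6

Checking the three conditions: (i) the bags cover all of {a, b, c, d, e, f, g, h, i, j}; (ii) for each edge, some bag contains both endpoints; (iii) the bags containing any fixed vertex form a subtree. All hold, so the decomposition is valid with width 5 − 1 = 4.

Yes; width 4.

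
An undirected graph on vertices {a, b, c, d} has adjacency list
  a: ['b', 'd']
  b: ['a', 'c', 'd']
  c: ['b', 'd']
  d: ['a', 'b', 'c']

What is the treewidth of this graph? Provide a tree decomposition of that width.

Each bag holds 3 vertices, so the decomposition has width 2, which upper-bounds the treewidth. On the other hand G contains the 3-clique {b, c, d}. A clique must lie in a single bag of any decomposition, so no decomposition can have width below 2. The upper and lower bounds meet at 2, so that is the treewidth.

Treewidth 2.
Bags: B1 = {a, b, d}  B2 = {b, c, d}
Tree: B1–B2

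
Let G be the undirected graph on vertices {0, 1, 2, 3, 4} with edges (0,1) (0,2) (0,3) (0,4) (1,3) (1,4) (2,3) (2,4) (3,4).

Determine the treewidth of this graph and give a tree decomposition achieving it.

Treewidth 3.
One such decomposition:
Bags: B1 = {0, 1, 3, 4}  B2 = {0, 2, 3, 4}
Tree: B1–B2

The largest bag has 4 vertices, giving width 3; this decomposition certifies tw(G) ≤ 3. Conversely, {0, 1, 3, 4} is a clique of size 4, and the vertices of any clique must share a bag in every tree decomposition; so some bag has ≥ 4 vertices and tw(G) ≥ 3. The upper and lower bounds meet at 3, so that is the treewidth.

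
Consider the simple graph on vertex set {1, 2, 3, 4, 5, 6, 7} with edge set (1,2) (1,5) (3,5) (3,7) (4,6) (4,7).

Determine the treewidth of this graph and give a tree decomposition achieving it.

The largest bag has 2 vertices, giving width 1; this decomposition certifies tw(G) ≤ 1. G has an edge, so its treewidth is at least 1. Hence tw(G) = 1 exactly.

Treewidth 1.
One such decomposition:
Bags: B1 = {4, 6}  B2 = {4, 7}  B3 = {3, 7}  B4 = {3, 5}  B5 = {1, 5}  B6 = {1, 2}
Tree: B1–B2, B2–B3, B3–B4, B4–B5, B5–B6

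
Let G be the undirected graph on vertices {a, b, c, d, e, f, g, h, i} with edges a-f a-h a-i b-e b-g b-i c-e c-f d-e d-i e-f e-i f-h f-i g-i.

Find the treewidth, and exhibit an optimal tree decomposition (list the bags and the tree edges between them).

Treewidth 2.
One optimal decomposition is:
Bags: B1 = {e, f, i}  B2 = {b, e, i}  B3 = {d, e, i}  B4 = {a, f, i}  B5 = {c, e, f}  B6 = {a, f, h}  B7 = {b, g, i}
Tree: B1–B2, B2–B3, B1–B4, B1–B5, B4–B6, B2–B7

The largest bag has 3 vertices, giving width 2; this decomposition certifies tw(G) ≤ 2. On the other hand G contains the 3-clique {a, f, h}. A clique must lie in a single bag of any decomposition, so no decomposition can have width below 2. Therefore the treewidth is 2.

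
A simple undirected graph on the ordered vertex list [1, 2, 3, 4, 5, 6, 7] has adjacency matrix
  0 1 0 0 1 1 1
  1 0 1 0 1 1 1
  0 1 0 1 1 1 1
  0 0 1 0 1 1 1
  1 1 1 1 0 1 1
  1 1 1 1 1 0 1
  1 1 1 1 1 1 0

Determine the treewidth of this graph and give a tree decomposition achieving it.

Every bag has size at most 5, so the width is 5 − 1 = 4 and tw(G) ≤ 4. For the lower bound, the 5 vertices {1, 2, 5, 6, 7} are pairwise adjacent, and any tree decomposition puts a clique entirely inside one bag — forcing width ≥ 4. The upper and lower bounds meet at 4, so that is the treewidth.

Treewidth 4.
One optimal decomposition is:
Bags: B1 = {3, 4, 5, 6, 7}  B2 = {2, 3, 5, 6, 7}  B3 = {1, 2, 5, 6, 7}
Tree: B1–B2, B2–B3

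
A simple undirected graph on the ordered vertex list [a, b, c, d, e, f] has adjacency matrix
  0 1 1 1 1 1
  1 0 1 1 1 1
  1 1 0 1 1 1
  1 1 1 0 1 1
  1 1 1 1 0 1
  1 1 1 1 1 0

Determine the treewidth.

A width-5 tree decomposition is:
Bags: B1 = {a, b, c, d, e, f}
Tree: (single bag)
A single bag containing all 6 vertices is trivially a valid decomposition of width 5. On the other hand G contains the 6-clique {a, b, c, d, e, f}. A clique must lie in a single bag of any decomposition, so no decomposition can have width below 5. Hence tw(G) = 5 exactly.

5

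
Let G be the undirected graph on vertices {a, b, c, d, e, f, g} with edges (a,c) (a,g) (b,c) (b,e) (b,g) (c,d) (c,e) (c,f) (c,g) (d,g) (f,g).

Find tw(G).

A width-2 tree decomposition is:
Bags: B1 = {c, f, g}  B2 = {b, c, g}  B3 = {c, d, g}  B4 = {a, c, g}  B5 = {b, c, e}
Tree: B1–B2, B1–B3, B3–B4, B2–B5
Each bag holds 3 vertices, so the decomposition has width 2, which upper-bounds the treewidth. Conversely, {c, d, g} is a clique of size 3, and the vertices of any clique must share a bag in every tree decomposition; so some bag has ≥ 3 vertices and tw(G) ≥ 2. Combining the bounds, tw(G) = 2.

2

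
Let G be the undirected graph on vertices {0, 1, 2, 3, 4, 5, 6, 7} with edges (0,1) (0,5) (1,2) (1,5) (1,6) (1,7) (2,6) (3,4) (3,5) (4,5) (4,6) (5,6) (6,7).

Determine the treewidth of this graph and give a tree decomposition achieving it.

The largest bag has 3 vertices, giving width 2; this decomposition certifies tw(G) ≤ 2. Conversely, {0, 1, 5} is a clique of size 3, and the vertices of any clique must share a bag in every tree decomposition; so some bag has ≥ 3 vertices and tw(G) ≥ 2. Therefore the treewidth is 2.

Treewidth 2.
One optimal decomposition is:
Bags: B1 = {4, 5, 6}  B2 = {1, 5, 6}  B3 = {1, 2, 6}  B4 = {1, 6, 7}  B5 = {0, 1, 5}  B6 = {3, 4, 5}
Tree: B1–B2, B2–B3, B2–B4, B2–B5, B1–B6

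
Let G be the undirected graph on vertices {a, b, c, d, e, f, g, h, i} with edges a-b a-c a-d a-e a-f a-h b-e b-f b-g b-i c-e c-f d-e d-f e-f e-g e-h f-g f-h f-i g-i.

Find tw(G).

3

A width-3 tree decomposition is:
Bags: B1 = {b, e, f, g}  B2 = {a, b, e, f}  B3 = {a, d, e, f}  B4 = {b, f, g, i}  B5 = {a, e, f, h}  B6 = {a, c, e, f}
Tree: B1–B2, B2–B3, B1–B4, B2–B5, B5–B6
Every bag has size at most 4, so the width is 4 − 1 = 3 and tw(G) ≤ 3. For the lower bound, the 4 vertices {b, e, f, g} are pairwise adjacent, and any tree decomposition puts a clique entirely inside one bag — forcing width ≥ 3. Combining the bounds, tw(G) = 3.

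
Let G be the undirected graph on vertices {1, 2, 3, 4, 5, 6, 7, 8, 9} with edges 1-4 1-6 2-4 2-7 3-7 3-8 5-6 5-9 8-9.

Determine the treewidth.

2

A width-2 tree decomposition is:
Bags: B1 = {1, 2, 4}  B2 = {1, 2, 7}  B3 = {1, 3, 7}  B4 = {1, 3, 8}  B5 = {1, 8, 9}  B6 = {1, 5, 9}  B7 = {1, 5, 6}
Tree: B1–B2, B2–B3, B3–B4, B4–B5, B5–B6, B6–B7
The largest bag has 3 vertices, giving width 2; this decomposition certifies tw(G) ≤ 2. For the lower bound, G contains the cycle 1–4–2–7–3–8–9–5–6–1, so G is not a forest; only forests have treewidth ≤ 1, hence tw(G) ≥ 2. The upper and lower bounds meet at 2, so that is the treewidth.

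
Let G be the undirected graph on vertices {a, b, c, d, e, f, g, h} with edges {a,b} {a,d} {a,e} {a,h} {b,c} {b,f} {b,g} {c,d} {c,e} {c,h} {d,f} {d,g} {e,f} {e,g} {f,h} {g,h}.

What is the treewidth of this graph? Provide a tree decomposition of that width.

Each bag holds 5 vertices, so the decomposition has width 4, which upper-bounds the treewidth. For the lower bound: the 5 vertex sets {c,e}, {a,h}, {b,g}, {f}, {d} are disjoint, each induces a connected subgraph, and every pair is joined by at least one edge of G. Contracting each set to a single vertex therefore yields K_{5} as a minor, and since treewidth is minor-monotone, tw(G) ≥ tw(K_{5}) = 4. Therefore the treewidth is 4.

Treewidth 4.
Bags: B1 = {a, c, e, f, g}  B2 = {a, c, f, g, h}  B3 = {a, b, c, f, g}  B4 = {a, c, d, f, g}
Tree: B1–B2, B2–B3, B3–B4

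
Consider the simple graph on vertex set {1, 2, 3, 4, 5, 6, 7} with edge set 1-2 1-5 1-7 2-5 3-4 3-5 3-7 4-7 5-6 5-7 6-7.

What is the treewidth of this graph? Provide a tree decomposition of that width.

Treewidth 2.
Bags: B1 = {1, 5, 7}  B2 = {3, 5, 7}  B3 = {5, 6, 7}  B4 = {1, 2, 5}  B5 = {3, 4, 7}
Tree: B1–B2, B2–B3, B1–B4, B2–B5

The largest bag has 3 vertices, giving width 2; this decomposition certifies tw(G) ≤ 2. For the lower bound, the 3 vertices {3, 4, 7} are pairwise adjacent, and any tree decomposition puts a clique entirely inside one bag — forcing width ≥ 2. Combining the bounds, tw(G) = 2.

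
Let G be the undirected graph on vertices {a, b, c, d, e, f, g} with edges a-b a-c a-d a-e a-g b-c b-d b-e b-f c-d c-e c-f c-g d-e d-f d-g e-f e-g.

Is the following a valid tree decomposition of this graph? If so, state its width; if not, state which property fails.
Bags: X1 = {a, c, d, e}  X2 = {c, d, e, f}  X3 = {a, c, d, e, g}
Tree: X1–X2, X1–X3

A tree decomposition must satisfy three properties: every vertex lies in some bag; for every edge, both endpoints lie together in some bag; and for every vertex, the bags containing it form a connected subtree. Here vertex b appears in no bag, so the decomposition is invalid.

No — vertex b appears in no bag.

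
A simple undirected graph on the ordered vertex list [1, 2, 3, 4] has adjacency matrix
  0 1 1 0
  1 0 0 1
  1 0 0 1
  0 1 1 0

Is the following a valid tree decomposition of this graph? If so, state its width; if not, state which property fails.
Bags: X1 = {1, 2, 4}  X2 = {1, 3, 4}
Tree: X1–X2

Checking the three conditions: (i) the bags cover all of {1, 2, 3, 4}; (ii) for each edge, some bag contains both endpoints; (iii) the bags containing any fixed vertex form a subtree. All hold, so the decomposition is valid with width 3 − 1 = 2.

Yes; width 2.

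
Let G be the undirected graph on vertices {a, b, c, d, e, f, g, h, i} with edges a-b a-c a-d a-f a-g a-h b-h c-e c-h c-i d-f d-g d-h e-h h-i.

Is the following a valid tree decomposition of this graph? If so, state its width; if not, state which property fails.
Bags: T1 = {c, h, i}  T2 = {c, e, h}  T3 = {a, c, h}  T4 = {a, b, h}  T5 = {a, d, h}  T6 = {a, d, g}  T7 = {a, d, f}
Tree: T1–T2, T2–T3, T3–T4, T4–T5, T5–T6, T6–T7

Checking the three conditions: (i) the bags cover all of {a, b, c, d, e, f, g, h, i}; (ii) for each edge, some bag contains both endpoints; (iii) the bags containing any fixed vertex form a subtree. All hold, so the decomposition is valid with width 3 − 1 = 2.

Yes; width 2.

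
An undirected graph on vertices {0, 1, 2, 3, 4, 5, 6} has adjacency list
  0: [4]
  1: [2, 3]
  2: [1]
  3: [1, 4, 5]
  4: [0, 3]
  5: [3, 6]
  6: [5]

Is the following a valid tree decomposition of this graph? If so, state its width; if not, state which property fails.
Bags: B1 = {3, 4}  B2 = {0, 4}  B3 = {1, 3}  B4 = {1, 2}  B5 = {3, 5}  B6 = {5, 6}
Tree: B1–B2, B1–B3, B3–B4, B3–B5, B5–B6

Every vertex of G appears in some bag (union = {0, 1, 2, 3, 4, 5, 6}); every edge is covered by a bag; and for each vertex v the set of bags containing v is connected in the bag tree. The decomposition is therefore valid. The largest bag has 2 vertices, so the width is 1.

Yes; width 1.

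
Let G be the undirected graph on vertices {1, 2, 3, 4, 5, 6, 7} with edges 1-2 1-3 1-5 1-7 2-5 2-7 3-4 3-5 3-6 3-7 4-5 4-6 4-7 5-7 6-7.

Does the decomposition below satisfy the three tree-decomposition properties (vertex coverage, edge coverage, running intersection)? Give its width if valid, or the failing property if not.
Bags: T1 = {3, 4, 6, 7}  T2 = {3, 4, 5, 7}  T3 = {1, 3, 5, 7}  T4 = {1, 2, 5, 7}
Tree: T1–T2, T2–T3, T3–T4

Yes; width 3.

Vertex coverage: the bags together contain {1, 2, 3, 4, 5, 6, 7}, the full vertex set. Edge coverage: each edge of G has both endpoints in at least one bag. Running intersection: for every vertex, the bags containing it form a connected subtree. All three properties hold, so this is a valid tree decomposition of width max|bag| − 1 = 3, and hence tw(G) ≤ 3.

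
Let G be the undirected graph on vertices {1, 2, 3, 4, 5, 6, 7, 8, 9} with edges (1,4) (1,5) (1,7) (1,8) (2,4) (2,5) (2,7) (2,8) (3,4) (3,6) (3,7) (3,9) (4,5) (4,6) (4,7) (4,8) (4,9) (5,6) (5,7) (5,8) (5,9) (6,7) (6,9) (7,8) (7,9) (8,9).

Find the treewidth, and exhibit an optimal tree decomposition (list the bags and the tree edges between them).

The largest bag has 5 vertices, giving width 4; this decomposition certifies tw(G) ≤ 4. On the other hand G contains the 5-clique {3, 4, 6, 7, 9}. A clique must lie in a single bag of any decomposition, so no decomposition can have width below 4. Hence tw(G) = 4 exactly.

Treewidth 4.
Bags: B1 = {4, 5, 6, 7, 9}  B2 = {3, 4, 6, 7, 9}  B3 = {4, 5, 7, 8, 9}  B4 = {1, 4, 5, 7, 8}  B5 = {2, 4, 5, 7, 8}
Tree: B1–B2, B1–B3, B3–B4, B3–B5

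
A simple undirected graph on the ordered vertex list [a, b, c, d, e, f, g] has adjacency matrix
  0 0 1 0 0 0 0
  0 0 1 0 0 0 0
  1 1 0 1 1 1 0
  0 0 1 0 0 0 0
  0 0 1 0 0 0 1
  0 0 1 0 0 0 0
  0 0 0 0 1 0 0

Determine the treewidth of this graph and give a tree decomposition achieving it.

Every bag has size at most 2, so the width is 2 − 1 = 1 and tw(G) ≤ 1. Since G has at least one edge (e.g. c–f), it is not an edgeless graph, so tw(G) ≥ 1. The upper and lower bounds meet at 1, so that is the treewidth.

Treewidth 1.
One such decomposition:
Bags: B1 = {c, f}  B2 = {c, e}  B3 = {e, g}  B4 = {a, c}  B5 = {b, c}  B6 = {c, d}
Tree: B1–B2, B2–B3, B2–B4, B2–B5, B2–B6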